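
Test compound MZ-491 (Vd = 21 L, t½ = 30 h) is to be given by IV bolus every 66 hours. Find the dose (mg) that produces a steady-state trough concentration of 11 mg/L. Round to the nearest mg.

τ/t½ = 66/30 ≈ 2.2, so f = (1/2)^(66/30) ≈ 0.217638.
Cmin,ss = (D/Vd)·f/(1−f), so D = Cmin,ss·Vd·(1−f)/f.
D = 11 × 21 × (1−f)/f ≈ 11 × 21 × 3.59479 ≈ 830.40 mg.

830 mg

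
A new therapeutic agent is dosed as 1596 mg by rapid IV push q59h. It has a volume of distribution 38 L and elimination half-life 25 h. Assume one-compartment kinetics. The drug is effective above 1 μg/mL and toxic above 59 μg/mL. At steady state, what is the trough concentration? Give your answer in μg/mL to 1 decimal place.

10.2 μg/mL

k = ln2/t½ = ln2/25 ≈ 0.027726 h⁻¹; fraction remaining f = e^(−kτ) = e^(−0.027726×59) ≈ 0.1948.
Accumulation ratio R = 1/(1 − f) ≈ 1/0.8052 ≈ 1.2419.
Single-dose peak C₀ = D/Vd = 1596/38 ≈ 42.000 μg/mL.
Cmax,ss = C₀/(1 − f) ≈ 42.000/0.8052 ≈ 52.161 μg/mL.
Steady-state trough Cmin,ss = Cmax,ss·f ≈ 52.161 × 0.1948 ≈ 10.161 μg/mL.
Trough 10.2 μg/mL vs MEC 1 μg/mL: adequate.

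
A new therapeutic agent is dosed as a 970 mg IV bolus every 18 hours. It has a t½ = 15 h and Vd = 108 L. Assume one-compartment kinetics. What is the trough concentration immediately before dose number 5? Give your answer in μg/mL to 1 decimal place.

f = (1/2)^(τ/t½) = (1/2)^(18/15) ≈ 0.4353.
C₀ = D/Vd = 970/108 ≈ 8.981 μg/mL.
Before the 5th dose, 4 doses have been given. Superposition: Cmin = C₀·(f + f² + … + f^4).
≈ 8.981 × (0.4353 + 0.1895 + 0.0825 + 0.0359) ≈ 8.981 × 0.7432 ≈ 6.675 μg/mL.

6.7 μg/mL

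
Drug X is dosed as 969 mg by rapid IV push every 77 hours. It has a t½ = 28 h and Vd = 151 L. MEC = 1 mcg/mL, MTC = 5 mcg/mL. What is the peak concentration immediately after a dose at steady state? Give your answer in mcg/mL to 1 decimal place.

7.5 mcg/mL

k = ln2/t½ = ln2/28 ≈ 0.024755 h⁻¹; fraction remaining f = e^(−kτ) = e^(−0.024755×77) ≈ 0.1487.
Accumulation ratio R = 1/(1 − f) ≈ 1/0.8513 ≈ 1.1747.
Each bolus raises the concentration by D/Vd = 969/151 ≈ 6.417 mcg/mL.
Steady-state peak Cmax,ss = C₀·R ≈ 6.417 × 1.1747 ≈ 7.538 mcg/mL.
Peak 7.5 mcg/mL vs MTC 5 mcg/mL: exceeds toxic threshold.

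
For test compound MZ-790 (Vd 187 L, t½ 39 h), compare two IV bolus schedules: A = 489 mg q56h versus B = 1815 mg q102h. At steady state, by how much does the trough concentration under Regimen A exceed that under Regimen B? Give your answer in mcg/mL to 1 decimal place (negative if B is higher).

Regimen A: f = (1/2)^(56/39) ≈ 0.3696; Cmin,ss = (489/187)·f/(1−f) ≈ 1.533 mcg/mL.
Regimen B: f = (1/2)^(102/39) ≈ 0.1632; Cmin,ss = (1815/187)·f/(1−f) ≈ 1.893 mcg/mL.
Difference ≈ 1.533 − 1.893 ≈ -0.360 mcg/mL.

-0.4 mcg/mL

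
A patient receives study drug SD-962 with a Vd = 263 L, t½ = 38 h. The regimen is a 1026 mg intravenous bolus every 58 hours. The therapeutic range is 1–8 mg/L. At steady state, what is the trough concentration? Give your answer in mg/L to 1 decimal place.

Over one 58-h interval, 58/38 ≈ 1.5263 half-lives elapse, leaving f ≈ 0.3472 of each dose.
Each bolus raises the concentration by D/Vd = 1026/263 ≈ 3.901 mg/L.
Steady-state trough Cmin,ss = C₀·f/(1−f) ≈ 3.901 × 0.3472/0.6528 ≈ 2.075 mg/L.
Trough 2.1 mg/L vs MEC 1 mg/L: adequate.

2.1 mg/L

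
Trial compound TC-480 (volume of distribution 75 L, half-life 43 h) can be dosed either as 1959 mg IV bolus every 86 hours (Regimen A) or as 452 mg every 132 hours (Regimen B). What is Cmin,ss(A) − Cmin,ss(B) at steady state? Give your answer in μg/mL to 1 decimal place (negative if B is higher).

Regimen A: f = (1/2)^(86/43) ≈ 0.2500; Cmin,ss = (1959/75)·f/(1−f) ≈ 8.707 μg/mL.
Regimen B: f = (1/2)^(132/43) ≈ 0.1191; Cmin,ss = (452/75)·f/(1−f) ≈ 0.815 μg/mL.
Difference ≈ 8.707 − 0.815 ≈ 7.892 μg/mL.

7.9 μg/mL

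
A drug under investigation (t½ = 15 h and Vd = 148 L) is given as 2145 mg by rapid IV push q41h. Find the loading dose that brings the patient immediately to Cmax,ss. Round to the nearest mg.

2525 mg

f = (1/2)^(41/15) ≈ 0.150378; accumulation ratio R = 1/(1−f) ≈ 1.17699.
Loading dose to hit Cmax,ss on first dose: D_load = D_maint·R ≈ 2145 × 1.17699 ≈ 2524.64 mg.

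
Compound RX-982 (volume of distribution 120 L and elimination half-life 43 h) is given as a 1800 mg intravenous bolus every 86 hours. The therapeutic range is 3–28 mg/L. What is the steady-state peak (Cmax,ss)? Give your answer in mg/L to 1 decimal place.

The dosing interval is 2 half-lives, so f = 2^(−2) = 0.25.
Accumulation ratio R = 1/(1 − f) = 1/0.75 = 4/3.
Single-dose peak C₀ = D/Vd = 1800/120 = 15 mg/L.
Steady-state peak Cmax,ss = C₀·R = 15 × 4/3 ≈ 20.000 mg/L.
Peak 20.0 mg/L vs MTC 28 mg/L: below toxic threshold.

20.0 mg/L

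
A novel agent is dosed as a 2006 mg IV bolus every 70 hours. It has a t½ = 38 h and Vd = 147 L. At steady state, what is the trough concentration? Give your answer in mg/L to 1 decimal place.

5.3 mg/L

Over one 70-h interval, 70/38 ≈ 1.8421 half-lives elapse, leaving f ≈ 0.2789 of each dose.
Single-dose peak C₀ = D/Vd = 2006/147 ≈ 13.646 mg/L.
Steady-state trough Cmin,ss = C₀·f/(1−f) ≈ 13.646 × 0.2789/0.7211 ≈ 5.278 mg/L.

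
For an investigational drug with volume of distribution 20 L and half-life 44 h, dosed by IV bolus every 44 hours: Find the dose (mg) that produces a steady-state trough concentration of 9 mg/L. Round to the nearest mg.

180 mg

τ/t½ = 44/44 ≈ 1, so f = (1/2)^(44/44) ≈ 0.500000.
Cmin,ss = (D/Vd)·f/(1−f), so D = Cmin,ss·Vd·(1−f)/f.
D = 9 × 20 × (1−f)/f ≈ 9 × 20 × 1.00000 ≈ 180.00 mg.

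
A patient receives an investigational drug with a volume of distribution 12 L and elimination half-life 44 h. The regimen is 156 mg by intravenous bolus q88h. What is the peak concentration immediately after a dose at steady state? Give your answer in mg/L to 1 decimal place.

17.3 mg/L

The dosing interval is 2 half-lives, so f = 2^(−2) = 0.25.
At steady state, R = 1/(1 − 0.25) = 4/3.
Single-dose peak C₀ = D/Vd = 156/12 = 13 mg/L.
Steady-state peak Cmax,ss = C₀·R = 13 × 4/3 ≈ 17.333 mg/L.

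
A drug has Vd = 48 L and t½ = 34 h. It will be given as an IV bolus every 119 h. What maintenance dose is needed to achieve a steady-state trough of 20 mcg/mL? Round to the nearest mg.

τ/t½ = 119/34 ≈ 3.5, so f = (1/2)^(119/34) ≈ 0.088388.
Cmin,ss = (D/Vd)·f/(1−f), so D = Cmin,ss·Vd·(1−f)/f.
D = 20 × 48 × (1−f)/f ≈ 20 × 48 × 10.31375 ≈ 9901.20 mg.

9901 mg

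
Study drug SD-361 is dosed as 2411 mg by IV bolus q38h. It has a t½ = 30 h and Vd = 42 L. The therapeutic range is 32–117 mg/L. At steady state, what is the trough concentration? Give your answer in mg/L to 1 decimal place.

τ/t½ = 38/30 ≈ 1.2667, so fraction remaining f = (1/2)^(38/30) ≈ 0.4156.
Each bolus raises the concentration by D/Vd = 2411/42 ≈ 57.405 mg/L.
Steady-state trough Cmin,ss = C₀·f/(1−f) ≈ 57.405 × 0.4156/0.5844 ≈ 40.824 mg/L.
Trough 40.8 mg/L vs MEC 32 mg/L: adequate.

40.8 mg/L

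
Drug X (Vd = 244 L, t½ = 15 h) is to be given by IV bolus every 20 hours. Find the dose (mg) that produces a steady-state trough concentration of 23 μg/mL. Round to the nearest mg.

τ/t½ = 20/15 ≈ 1.3333, so f = (1/2)^(20/15) ≈ 0.396850.
Cmin,ss = (D/Vd)·f/(1−f), so D = Cmin,ss·Vd·(1−f)/f.
D = 23 × 244 × (1−f)/f ≈ 23 × 244 × 1.51984 ≈ 8529.34 mg.

8529 mg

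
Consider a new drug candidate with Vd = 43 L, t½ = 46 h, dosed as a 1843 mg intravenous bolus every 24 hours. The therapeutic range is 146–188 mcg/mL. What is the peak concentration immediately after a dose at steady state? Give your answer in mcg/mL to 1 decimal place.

141.2 mcg/mL

Over one 24-h interval, 24/46 ≈ 0.52174 half-lives elapse, leaving f ≈ 0.6965 of each dose.
At steady state, accumulation factor R = 1/(1 − e^(−kτ)) ≈ 3.2949.
Each bolus raises the concentration by D/Vd = 1843/43 ≈ 42.860 mcg/mL.
Steady-state peak Cmax,ss = C₀·R ≈ 42.860 × 3.2949 ≈ 141.219 mcg/mL.
Peak 141.2 mcg/mL vs MTC 188 mcg/mL: below toxic threshold.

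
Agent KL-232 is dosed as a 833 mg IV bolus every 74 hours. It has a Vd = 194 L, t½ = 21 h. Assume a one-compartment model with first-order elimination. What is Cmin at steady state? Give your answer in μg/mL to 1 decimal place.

0.4 μg/mL

τ/t½ = 74/21 ≈ 3.5238, so fraction remaining f = (1/2)^(74/21) ≈ 0.0869.
At steady state, accumulation factor R = 1/(1 − e^(−kτ)) ≈ 1.0952.
Each bolus raises the concentration by D/Vd = 833/194 ≈ 4.294 μg/mL.
Steady-state peak Cmax,ss = C₀·R ≈ 4.294 × 1.0952 ≈ 4.703 μg/mL.
One interval later, Cmin,ss = Cmax,ss·e^(−kτ) ≈ 4.703 × 0.0869 ≈ 0.409 μg/mL.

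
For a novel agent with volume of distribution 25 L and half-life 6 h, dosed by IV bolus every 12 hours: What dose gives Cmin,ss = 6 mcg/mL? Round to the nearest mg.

450 mg

τ/t½ = 12/6 ≈ 2, so f = (1/2)^(12/6) ≈ 0.250000.
Cmin,ss = (D/Vd)·f/(1−f), so D = Cmin,ss·Vd·(1−f)/f.
D = 6 × 25 × (1−f)/f ≈ 6 × 25 × 3.00000 ≈ 450.00 mg.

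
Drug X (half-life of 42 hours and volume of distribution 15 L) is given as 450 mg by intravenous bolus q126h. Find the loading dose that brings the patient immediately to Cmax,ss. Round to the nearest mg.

f = (1/2)^(126/42) ≈ 0.125000; accumulation ratio R = 1/(1−f) ≈ 1.14286.
Loading dose to hit Cmax,ss on first dose: D_load = D_maint·R ≈ 450 × 1.14286 ≈ 514.29 mg.

514 mg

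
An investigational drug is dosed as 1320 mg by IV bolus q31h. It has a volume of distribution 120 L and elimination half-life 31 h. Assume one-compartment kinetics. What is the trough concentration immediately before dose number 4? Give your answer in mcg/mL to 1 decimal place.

f = (1/2)^(τ/t½) = (1/2)^(31/31) ≈ 0.5000.
C₀ = D/Vd = 1320/120 ≈ 11.000 mcg/mL.
Before the 4th dose, 3 doses have been given. Superposition: Cmin = C₀·(f + f² + … + f^3).
≈ 11.000 × (0.5000 + 0.2500 + 0.1250) ≈ 11.000 × 0.8750 ≈ 9.625 mcg/mL.

9.6 mcg/mL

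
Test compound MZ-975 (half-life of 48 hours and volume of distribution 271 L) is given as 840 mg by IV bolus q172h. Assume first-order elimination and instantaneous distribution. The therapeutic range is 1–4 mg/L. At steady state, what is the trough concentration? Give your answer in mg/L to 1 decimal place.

0.3 mg/L

Over one 172-h interval, 172/48 ≈ 3.5833 half-lives elapse, leaving f ≈ 0.0834 of each dose.
Single-dose peak C₀ = D/Vd = 840/271 ≈ 3.100 mg/L.
Steady-state trough Cmin,ss = C₀·f/(1−f) ≈ 3.100 × 0.0834/0.9166 ≈ 0.282 mg/L.
Trough 0.3 mg/L vs MEC 1 mg/L: subtherapeutic.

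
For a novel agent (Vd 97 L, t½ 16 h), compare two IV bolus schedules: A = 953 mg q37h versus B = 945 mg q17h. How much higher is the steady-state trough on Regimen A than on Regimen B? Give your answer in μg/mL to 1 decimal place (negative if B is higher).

-6.5 μg/mL

Regimen A: f = (1/2)^(37/16) ≈ 0.2013; Cmin,ss = (953/97)·f/(1−f) ≈ 2.476 μg/mL.
Regimen B: f = (1/2)^(17/16) ≈ 0.4788; Cmin,ss = (945/97)·f/(1−f) ≈ 8.950 μg/mL.
Difference ≈ 2.476 − 8.950 ≈ -6.474 μg/mL.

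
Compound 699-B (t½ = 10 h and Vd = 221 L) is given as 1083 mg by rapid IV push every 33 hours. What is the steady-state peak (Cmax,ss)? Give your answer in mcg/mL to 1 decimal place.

5.5 mcg/mL

Over one 33-h interval, 33/10 ≈ 3.3 half-lives elapse, leaving f ≈ 0.1015 of each dose.
At steady state, accumulation factor R = 1/(1 − e^(−kτ)) ≈ 1.1130.
Each bolus raises the concentration by D/Vd = 1083/221 ≈ 4.900 mcg/mL.
Steady-state peak Cmax,ss = C₀·R ≈ 4.900 × 1.1130 ≈ 5.454 mcg/mL.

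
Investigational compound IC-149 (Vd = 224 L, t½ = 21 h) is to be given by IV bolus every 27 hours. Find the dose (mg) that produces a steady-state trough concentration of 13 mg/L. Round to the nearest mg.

τ/t½ = 27/21 ≈ 1.2857, so f = (1/2)^(27/21) ≈ 0.410168.
Cmin,ss = (D/Vd)·f/(1−f), so D = Cmin,ss·Vd·(1−f)/f.
D = 13 × 224 × (1−f)/f ≈ 13 × 224 × 1.43803 ≈ 4187.54 mg.

4188 mg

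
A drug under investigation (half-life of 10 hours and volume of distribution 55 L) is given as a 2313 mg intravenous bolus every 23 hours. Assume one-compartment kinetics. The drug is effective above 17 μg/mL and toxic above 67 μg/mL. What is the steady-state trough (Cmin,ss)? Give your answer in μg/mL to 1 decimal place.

τ/t½ = 23/10 ≈ 2.3, so fraction remaining f = (1/2)^(23/10) ≈ 0.2031.
Each bolus raises the concentration by D/Vd = 2313/55 ≈ 42.055 μg/mL.
Steady-state trough Cmin,ss = C₀·f/(1−f) ≈ 42.055 × 0.2031/0.7969 ≈ 10.718 μg/mL.
Trough 10.7 μg/mL vs MEC 17 μg/mL: subtherapeutic.

10.7 μg/mL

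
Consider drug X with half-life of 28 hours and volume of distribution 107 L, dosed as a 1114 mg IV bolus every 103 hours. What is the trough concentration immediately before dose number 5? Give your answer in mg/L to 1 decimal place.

0.9 mg/L

f = (1/2)^(τ/t½) = (1/2)^(103/28) ≈ 0.0781.
C₀ = D/Vd = 1114/107 ≈ 10.411 mg/L.
Before the 5th dose, 4 doses have been given. Superposition: Cmin = C₀·(f + f² + … + f^4).
≈ 10.411 × (0.0781 + 0.0061 + 0.0005 + 0.0000) ≈ 10.411 × 0.0847 ≈ 0.882 mg/L.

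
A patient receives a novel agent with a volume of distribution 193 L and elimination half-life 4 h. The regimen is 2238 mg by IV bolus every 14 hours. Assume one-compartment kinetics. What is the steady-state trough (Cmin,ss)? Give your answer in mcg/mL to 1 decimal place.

Over one 14-h interval, 14/4 ≈ 3.5 half-lives elapse, leaving f ≈ 0.0884 of each dose.
At steady state, accumulation factor R = 1/(1 − e^(−kτ)) ≈ 1.0970.
Single-dose peak C₀ = D/Vd = 2238/193 ≈ 11.596 mcg/mL.
Cmax,ss = C₀/(1 − f) ≈ 11.596/0.9116 ≈ 12.720 mcg/mL.
Steady-state trough Cmin,ss = Cmax,ss·f ≈ 12.720 × 0.0884 ≈ 1.124 mcg/mL.

1.1 mcg/mL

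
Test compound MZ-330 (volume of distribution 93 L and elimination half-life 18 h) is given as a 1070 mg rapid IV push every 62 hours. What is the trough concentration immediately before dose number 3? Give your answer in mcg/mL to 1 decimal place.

f = (1/2)^(τ/t½) = (1/2)^(62/18) ≈ 0.0919.
C₀ = D/Vd = 1070/93 ≈ 11.505 mcg/mL.
Before the 3rd dose, 2 doses have been given. Superposition: Cmin = C₀·(f + f²).
≈ 11.505 × (0.0919 + 0.0084) ≈ 11.505 × 0.1003 ≈ 1.154 mcg/mL.

1.2 mcg/mL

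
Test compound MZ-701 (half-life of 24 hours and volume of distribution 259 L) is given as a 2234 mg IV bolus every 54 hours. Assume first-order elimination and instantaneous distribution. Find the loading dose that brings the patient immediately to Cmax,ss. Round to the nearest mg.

f = (1/2)^(54/24) ≈ 0.210224; accumulation ratio R = 1/(1−f) ≈ 1.26618.
Loading dose to hit Cmax,ss on first dose: D_load = D_maint·R ≈ 2234 × 1.26618 ≈ 2828.65 mg.

2829 mg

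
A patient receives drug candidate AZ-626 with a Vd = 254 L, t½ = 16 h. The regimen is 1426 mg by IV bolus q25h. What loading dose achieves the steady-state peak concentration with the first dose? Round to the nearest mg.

2156 mg

f = (1/2)^(25/16) ≈ 0.338564; accumulation ratio R = 1/(1−f) ≈ 1.51186.
Loading dose to hit Cmax,ss on first dose: D_load = D_maint·R ≈ 1426 × 1.51186 ≈ 2155.91 mg.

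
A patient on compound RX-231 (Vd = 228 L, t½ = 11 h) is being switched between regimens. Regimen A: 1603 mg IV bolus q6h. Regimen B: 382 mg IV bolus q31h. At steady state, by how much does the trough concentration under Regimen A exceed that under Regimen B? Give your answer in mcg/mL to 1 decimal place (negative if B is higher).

15.0 mcg/mL

Regimen A: f = (1/2)^(6/11) ≈ 0.6852; Cmin,ss = (1603/228)·f/(1−f) ≈ 15.303 mcg/mL.
Regimen B: f = (1/2)^(31/11) ≈ 0.1418; Cmin,ss = (382/228)·f/(1−f) ≈ 0.277 mcg/mL.
Difference ≈ 15.303 − 0.277 ≈ 15.026 mcg/mL.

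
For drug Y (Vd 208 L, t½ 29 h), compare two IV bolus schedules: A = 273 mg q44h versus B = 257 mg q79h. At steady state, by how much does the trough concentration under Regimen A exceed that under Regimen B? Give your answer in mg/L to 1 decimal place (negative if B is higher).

0.5 mg/L

Regimen A: f = (1/2)^(44/29) ≈ 0.3494; Cmin,ss = (273/208)·f/(1−f) ≈ 0.705 mg/L.
Regimen B: f = (1/2)^(79/29) ≈ 0.1513; Cmin,ss = (257/208)·f/(1−f) ≈ 0.220 mg/L.
Difference ≈ 0.705 − 0.220 ≈ 0.485 mg/L.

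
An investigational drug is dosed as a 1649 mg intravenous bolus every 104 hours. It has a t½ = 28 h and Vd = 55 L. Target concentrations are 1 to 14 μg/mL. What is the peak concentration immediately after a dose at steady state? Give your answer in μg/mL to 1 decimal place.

32.5 μg/mL

τ/t½ = 104/28 ≈ 3.7143, so fraction remaining f = (1/2)^(104/28) ≈ 0.0762.
Accumulation ratio R = 1/(1 − f) ≈ 1/0.9238 ≈ 1.0825.
Each bolus raises the concentration by D/Vd = 1649/55 ≈ 29.982 μg/mL.
Steady-state peak Cmax,ss = C₀·R ≈ 29.982 × 1.0825 ≈ 32.456 μg/mL.
Peak 32.5 μg/mL vs MTC 14 μg/mL: exceeds toxic threshold.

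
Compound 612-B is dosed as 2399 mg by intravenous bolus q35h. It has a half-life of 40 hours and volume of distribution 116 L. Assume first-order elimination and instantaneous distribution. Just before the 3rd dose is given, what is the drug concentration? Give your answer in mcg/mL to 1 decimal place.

17.4 mcg/mL

f = (1/2)^(τ/t½) = (1/2)^(35/40) ≈ 0.5453.
C₀ = D/Vd = 2399/116 ≈ 20.681 mcg/mL.
Before the 3rd dose, 2 doses have been given. Superposition: Cmin = C₀·(f + f²).
≈ 20.681 × (0.5453 + 0.2974) ≈ 20.681 × 0.8427 ≈ 17.428 mcg/mL.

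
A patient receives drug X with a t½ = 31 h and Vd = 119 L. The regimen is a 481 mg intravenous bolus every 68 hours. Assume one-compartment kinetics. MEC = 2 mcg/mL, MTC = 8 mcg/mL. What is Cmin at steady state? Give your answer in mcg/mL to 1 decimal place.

τ/t½ = 68/31 ≈ 2.1935, so fraction remaining f = (1/2)^(68/31) ≈ 0.2186.
At steady state, accumulation factor R = 1/(1 − e^(−kτ)) ≈ 1.2798.
Single-dose peak C₀ = D/Vd = 481/119 ≈ 4.042 mcg/mL.
Cmax,ss = C₀/(1 − f) ≈ 4.042/0.7814 ≈ 5.173 mcg/mL.
Steady-state trough Cmin,ss = Cmax,ss·f ≈ 5.173 × 0.2186 ≈ 1.131 mcg/mL.
Trough 1.1 mcg/mL vs MEC 2 mcg/mL: subtherapeutic.

1.1 mcg/mL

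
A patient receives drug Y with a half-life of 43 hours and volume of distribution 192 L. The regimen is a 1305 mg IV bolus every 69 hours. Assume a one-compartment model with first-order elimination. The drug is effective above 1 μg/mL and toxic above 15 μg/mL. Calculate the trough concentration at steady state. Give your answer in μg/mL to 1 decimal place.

3.3 μg/mL

k = ln2/t½ = ln2/43 ≈ 0.016120 h⁻¹; fraction remaining f = e^(−kτ) = e^(−0.016120×69) ≈ 0.3288.
At steady state, accumulation factor R = 1/(1 − e^(−kτ)) ≈ 1.4899.
Single-dose peak C₀ = D/Vd = 1305/192 ≈ 6.797 μg/mL.
Steady-state peak Cmax,ss = C₀·R ≈ 6.797 × 1.4899 ≈ 10.127 μg/mL.
Steady-state trough Cmin,ss = Cmax,ss·f ≈ 10.127 × 0.3288 ≈ 3.330 μg/mL.
Trough 3.3 μg/mL vs MEC 1 μg/mL: adequate.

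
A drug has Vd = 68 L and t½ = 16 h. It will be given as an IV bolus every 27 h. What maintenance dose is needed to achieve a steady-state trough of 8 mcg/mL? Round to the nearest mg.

τ/t½ = 27/16 ≈ 1.6875, so f = (1/2)^(27/16) ≈ 0.310464.
Cmin,ss = (D/Vd)·f/(1−f), so D = Cmin,ss·Vd·(1−f)/f.
D = 8 × 68 × (1−f)/f ≈ 8 × 68 × 2.22099 ≈ 1208.22 mg.

1208 mg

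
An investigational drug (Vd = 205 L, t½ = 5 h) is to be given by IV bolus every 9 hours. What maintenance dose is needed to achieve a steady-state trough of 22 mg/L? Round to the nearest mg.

τ/t½ = 9/5 ≈ 1.8, so f = (1/2)^(9/5) ≈ 0.287175.
Cmin,ss = (D/Vd)·f/(1−f), so D = Cmin,ss·Vd·(1−f)/f.
D = 22 × 205 × (1−f)/f ≈ 22 × 205 × 2.48220 ≈ 11194.72 mg.

11195 mg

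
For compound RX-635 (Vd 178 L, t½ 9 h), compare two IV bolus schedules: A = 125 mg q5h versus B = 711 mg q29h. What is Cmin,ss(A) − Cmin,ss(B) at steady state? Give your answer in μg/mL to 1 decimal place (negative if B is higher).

Regimen A: f = (1/2)^(5/9) ≈ 0.6804; Cmin,ss = (125/178)·f/(1−f) ≈ 1.495 μg/mL.
Regimen B: f = (1/2)^(29/9) ≈ 0.1072; Cmin,ss = (711/178)·f/(1−f) ≈ 0.480 μg/mL.
Difference ≈ 1.495 − 0.480 ≈ 1.015 μg/mL.

1.0 μg/mL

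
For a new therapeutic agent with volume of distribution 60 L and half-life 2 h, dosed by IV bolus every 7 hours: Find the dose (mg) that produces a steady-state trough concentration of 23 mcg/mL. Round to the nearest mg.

τ/t½ = 7/2 ≈ 3.5, so f = (1/2)^(7/2) ≈ 0.088388.
Cmin,ss = (D/Vd)·f/(1−f), so D = Cmin,ss·Vd·(1−f)/f.
D = 23 × 60 × (1−f)/f ≈ 23 × 60 × 10.31375 ≈ 14232.98 mg.

14233 mg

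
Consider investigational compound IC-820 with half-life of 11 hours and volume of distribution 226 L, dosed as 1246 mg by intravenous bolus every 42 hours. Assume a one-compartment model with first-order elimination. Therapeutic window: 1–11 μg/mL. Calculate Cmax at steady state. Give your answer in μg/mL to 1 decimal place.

5.9 μg/mL

τ/t½ = 42/11 ≈ 3.8182, so fraction remaining f = (1/2)^(42/11) ≈ 0.0709.
At steady state, accumulation factor R = 1/(1 − e^(−kτ)) ≈ 1.0763.
Single-dose peak C₀ = D/Vd = 1246/226 ≈ 5.513 μg/mL.
Steady-state peak Cmax,ss = C₀·R ≈ 5.513 × 1.0763 ≈ 5.934 μg/mL.
Peak 5.9 μg/mL vs MTC 11 μg/mL: below toxic threshold.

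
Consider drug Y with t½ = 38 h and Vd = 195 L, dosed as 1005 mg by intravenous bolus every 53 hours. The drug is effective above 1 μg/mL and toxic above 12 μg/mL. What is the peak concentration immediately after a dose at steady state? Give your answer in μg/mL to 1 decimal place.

8.3 μg/mL

k = ln2/t½ = ln2/38 ≈ 0.018241 h⁻¹; fraction remaining f = e^(−kτ) = e^(−0.018241×53) ≈ 0.3803.
Accumulation ratio R = 1/(1 − f) ≈ 1/0.6197 ≈ 1.6137.
Each bolus raises the concentration by D/Vd = 1005/195 ≈ 5.154 μg/mL.
Steady-state peak Cmax,ss = C₀·R ≈ 5.154 × 1.6137 ≈ 8.317 μg/mL.
Peak 8.3 μg/mL vs MTC 12 μg/mL: below toxic threshold.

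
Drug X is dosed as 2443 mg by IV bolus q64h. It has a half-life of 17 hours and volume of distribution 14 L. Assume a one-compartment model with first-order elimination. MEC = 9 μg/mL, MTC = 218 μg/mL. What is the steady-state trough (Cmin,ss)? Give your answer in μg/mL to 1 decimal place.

τ/t½ = 64/17 ≈ 3.7647, so fraction remaining f = (1/2)^(64/17) ≈ 0.0736.
Accumulation ratio R = 1/(1 − f) ≈ 1/0.9264 ≈ 1.0794.
Each bolus raises the concentration by D/Vd = 2443/14 ≈ 174.500 μg/mL.
Steady-state peak Cmax,ss = C₀·R ≈ 174.500 × 1.0794 ≈ 188.355 μg/mL.
Steady-state trough Cmin,ss = Cmax,ss·f ≈ 188.355 × 0.0736 ≈ 13.863 μg/mL.
Trough 13.9 μg/mL vs MEC 9 μg/mL: adequate.

13.9 μg/mL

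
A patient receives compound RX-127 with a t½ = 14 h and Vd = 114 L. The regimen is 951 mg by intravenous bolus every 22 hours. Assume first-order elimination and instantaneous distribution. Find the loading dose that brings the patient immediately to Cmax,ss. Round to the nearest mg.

f = (1/2)^(22/14) ≈ 0.336475; accumulation ratio R = 1/(1−f) ≈ 1.50710.
Loading dose to hit Cmax,ss on first dose: D_load = D_maint·R ≈ 951 × 1.50710 ≈ 1433.25 mg.

1433 mg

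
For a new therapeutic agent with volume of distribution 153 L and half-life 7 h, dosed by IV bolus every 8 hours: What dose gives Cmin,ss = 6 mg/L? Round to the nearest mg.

τ/t½ = 8/7 ≈ 1.1429, so f = (1/2)^(8/7) ≈ 0.452862.
Cmin,ss = (D/Vd)·f/(1−f), so D = Cmin,ss·Vd·(1−f)/f.
D = 6 × 153 × (1−f)/f ≈ 6 × 153 × 1.20818 ≈ 1109.11 mg.

1109 mg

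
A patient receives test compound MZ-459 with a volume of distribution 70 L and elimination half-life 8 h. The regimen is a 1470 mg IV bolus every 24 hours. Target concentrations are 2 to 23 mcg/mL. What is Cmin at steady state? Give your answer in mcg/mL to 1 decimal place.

The dosing interval is 3 half-lives, so f = 2^(−3) = 0.125.
At steady state, R = 1/(1 − 0.125) = 8/7.
Single-dose peak C₀ = D/Vd = 1470/70 = 21 mcg/mL.
Steady-state peak Cmax,ss = C₀·R = 21 × 8/7 ≈ 24.000 mcg/mL.
Steady-state trough Cmin,ss = Cmax,ss·f ≈ 24.000 × 0.125 ≈ 3.000 mcg/mL.
Trough 3.0 mcg/mL vs MEC 2 mcg/mL: adequate.

3.0 mcg/mL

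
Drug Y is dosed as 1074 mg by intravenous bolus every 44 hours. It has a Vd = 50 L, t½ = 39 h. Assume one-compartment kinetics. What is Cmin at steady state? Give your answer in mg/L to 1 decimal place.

18.1 mg/L

Over one 44-h interval, 44/39 ≈ 1.1282 half-lives elapse, leaving f ≈ 0.4575 of each dose.
Accumulation ratio R = 1/(1 − f) ≈ 1/0.5425 ≈ 1.8433.
Each bolus raises the concentration by D/Vd = 1074/50 ≈ 21.480 mg/L.
Steady-state peak Cmax,ss = C₀·R ≈ 21.480 × 1.8433 ≈ 39.594 mg/L.
Steady-state trough Cmin,ss = Cmax,ss·f ≈ 39.594 × 0.4575 ≈ 18.114 mg/L.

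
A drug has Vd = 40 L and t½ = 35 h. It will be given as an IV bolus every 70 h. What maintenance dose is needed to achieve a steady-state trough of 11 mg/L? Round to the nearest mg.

1320 mg

τ/t½ = 70/35 ≈ 2, so f = (1/2)^(70/35) ≈ 0.250000.
Cmin,ss = (D/Vd)·f/(1−f), so D = Cmin,ss·Vd·(1−f)/f.
D = 11 × 40 × (1−f)/f ≈ 11 × 40 × 3.00000 ≈ 1320.00 mg.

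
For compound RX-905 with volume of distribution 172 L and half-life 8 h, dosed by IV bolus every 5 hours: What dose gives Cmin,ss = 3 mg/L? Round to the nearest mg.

280 mg

τ/t½ = 5/8 ≈ 0.625, so f = (1/2)^(5/8) ≈ 0.648420.
Cmin,ss = (D/Vd)·f/(1−f), so D = Cmin,ss·Vd·(1−f)/f.
D = 3 × 172 × (1−f)/f ≈ 3 × 172 × 0.54221 ≈ 279.78 mg.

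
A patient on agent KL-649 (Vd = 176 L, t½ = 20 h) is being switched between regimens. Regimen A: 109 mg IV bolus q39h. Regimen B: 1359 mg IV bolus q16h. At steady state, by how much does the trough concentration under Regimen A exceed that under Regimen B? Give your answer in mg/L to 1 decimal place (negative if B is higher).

Regimen A: f = (1/2)^(39/20) ≈ 0.2588; Cmin,ss = (109/176)·f/(1−f) ≈ 0.216 mg/L.
Regimen B: f = (1/2)^(16/20) ≈ 0.5743; Cmin,ss = (1359/176)·f/(1−f) ≈ 10.417 mg/L.
Difference ≈ 0.216 − 10.417 ≈ -10.201 mg/L.

-10.2 mg/L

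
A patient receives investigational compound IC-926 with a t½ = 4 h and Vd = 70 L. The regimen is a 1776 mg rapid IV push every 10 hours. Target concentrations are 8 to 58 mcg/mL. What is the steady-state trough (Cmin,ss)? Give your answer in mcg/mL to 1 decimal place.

5.4 mcg/mL

Over one 10-h interval, 10/4 ≈ 2.5 half-lives elapse, leaving f ≈ 0.1768 of each dose.
Each bolus raises the concentration by D/Vd = 1776/70 ≈ 25.371 mcg/mL.
Steady-state trough Cmin,ss = C₀·f/(1−f) ≈ 25.371 × 0.1768/0.8232 ≈ 5.449 mcg/mL.
Trough 5.4 mcg/mL vs MEC 8 mcg/mL: subtherapeutic.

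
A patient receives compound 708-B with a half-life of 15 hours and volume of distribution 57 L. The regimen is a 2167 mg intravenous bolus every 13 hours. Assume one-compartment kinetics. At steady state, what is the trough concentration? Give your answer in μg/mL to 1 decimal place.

τ/t½ = 13/15 ≈ 0.86667, so fraction remaining f = (1/2)^(13/15) ≈ 0.5484.
At steady state, accumulation factor R = 1/(1 − e^(−kτ)) ≈ 2.2143.
Each bolus raises the concentration by D/Vd = 2167/57 ≈ 38.018 μg/mL.
Steady-state peak Cmax,ss = C₀·R ≈ 38.018 × 2.2143 ≈ 84.183 μg/mL.
One interval later, Cmin,ss = Cmax,ss·e^(−kτ) ≈ 84.183 × 0.5484 ≈ 46.166 μg/mL.

46.2 μg/mL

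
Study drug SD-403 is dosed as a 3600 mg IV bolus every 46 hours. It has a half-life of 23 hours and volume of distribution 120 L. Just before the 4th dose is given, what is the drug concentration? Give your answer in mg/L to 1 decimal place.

f = (1/2)^(τ/t½) = (1/2)^(46/23) ≈ 0.2500.
C₀ = D/Vd = 3600/120 ≈ 30.000 mg/L.
Before the 4th dose, 3 doses have been given. Superposition: Cmin = C₀·(f + f² + … + f^3).
≈ 30.000 × (0.2500 + 0.0625 + 0.0156) ≈ 30.000 × 0.3281 ≈ 9.843 mg/L.

9.8 mg/L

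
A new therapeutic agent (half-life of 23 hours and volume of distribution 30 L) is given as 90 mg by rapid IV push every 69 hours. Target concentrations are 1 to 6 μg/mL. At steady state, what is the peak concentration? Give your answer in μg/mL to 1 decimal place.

3.4 μg/mL

The dosing interval is 3 half-lives, so f = 2^(−3) = 0.125.
Accumulation ratio R = 1/(1 − f) = 1/0.875 = 8/7.
Single-dose peak C₀ = D/Vd = 90/30 = 3 μg/mL.
Steady-state peak Cmax,ss = C₀·R = 3 × 8/7 ≈ 3.429 μg/mL.
Peak 3.4 μg/mL vs MTC 6 μg/mL: below toxic threshold.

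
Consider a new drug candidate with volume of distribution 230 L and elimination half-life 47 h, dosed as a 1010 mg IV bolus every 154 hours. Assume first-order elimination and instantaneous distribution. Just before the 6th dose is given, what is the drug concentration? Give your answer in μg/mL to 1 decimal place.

0.5 μg/mL

f = (1/2)^(τ/t½) = (1/2)^(154/47) ≈ 0.1032.
C₀ = D/Vd = 1010/230 ≈ 4.391 μg/mL.
Before the 6th dose, 5 doses have been given. Superposition: Cmin = C₀·(f + f² + … + f^5).
≈ 4.391 × (0.1032 + 0.0107 + 0.0011 + 0.0001 + 0.0000) ≈ 4.391 × 0.1151 ≈ 0.505 μg/mL.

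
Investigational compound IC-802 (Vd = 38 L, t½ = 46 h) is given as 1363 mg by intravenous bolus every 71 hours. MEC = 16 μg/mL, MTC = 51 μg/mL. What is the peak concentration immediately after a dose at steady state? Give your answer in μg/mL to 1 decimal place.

Over one 71-h interval, 71/46 ≈ 1.5435 half-lives elapse, leaving f ≈ 0.3431 of each dose.
Accumulation ratio R = 1/(1 − f) ≈ 1/0.6569 ≈ 1.5223.
Single-dose peak C₀ = D/Vd = 1363/38 ≈ 35.868 μg/mL.
Steady-state peak Cmax,ss = C₀·R ≈ 35.868 × 1.5223 ≈ 54.602 μg/mL.
Peak 54.6 μg/mL vs MTC 51 μg/mL: exceeds toxic threshold.

54.6 μg/mL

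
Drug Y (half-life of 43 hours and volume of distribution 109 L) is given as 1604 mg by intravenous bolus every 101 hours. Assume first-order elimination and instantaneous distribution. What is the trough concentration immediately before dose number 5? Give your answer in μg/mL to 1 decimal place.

f = (1/2)^(τ/t½) = (1/2)^(101/43) ≈ 0.1963.
C₀ = D/Vd = 1604/109 ≈ 14.716 μg/mL.
Before the 5th dose, 4 doses have been given. Superposition: Cmin = C₀·(f + f² + … + f^4).
≈ 14.716 × (0.1963 + 0.0385 + 0.0076 + 0.0015) ≈ 14.716 × 0.2439 ≈ 3.589 μg/mL.

3.6 μg/mL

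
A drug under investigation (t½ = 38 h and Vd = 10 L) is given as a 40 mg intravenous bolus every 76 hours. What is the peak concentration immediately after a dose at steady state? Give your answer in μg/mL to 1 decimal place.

The dosing interval is 2 half-lives, so f = 2^(−2) = 0.25.
Accumulation ratio R = 1/(1 − f) = 1/0.75 = 4/3.
Single-dose peak C₀ = D/Vd = 40/10 = 4 μg/mL.
Steady-state peak Cmax,ss = C₀·R = 4 × 4/3 ≈ 5.333 μg/mL.

5.3 μg/mL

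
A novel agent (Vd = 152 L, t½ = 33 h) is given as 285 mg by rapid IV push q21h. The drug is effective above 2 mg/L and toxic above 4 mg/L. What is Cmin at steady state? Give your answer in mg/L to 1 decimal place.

k = ln2/t½ = ln2/33 ≈ 0.021004 h⁻¹; fraction remaining f = e^(−kτ) = e^(−0.021004×21) ≈ 0.6433.
Single-dose peak C₀ = D/Vd = 285/152 ≈ 1.875 mg/L.
Steady-state trough Cmin,ss = C₀·f/(1−f) ≈ 1.875 × 0.6433/0.3567 ≈ 3.382 mg/L.
Trough 3.4 mg/L vs MEC 2 mg/L: adequate.

3.4 mg/L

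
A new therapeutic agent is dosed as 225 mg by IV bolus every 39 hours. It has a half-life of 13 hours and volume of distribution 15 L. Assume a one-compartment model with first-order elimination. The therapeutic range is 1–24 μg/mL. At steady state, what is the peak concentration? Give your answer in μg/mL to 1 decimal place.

The dosing interval is 3 half-lives, so f = 2^(−3) = 0.125.
At steady state, R = 1/(1 − 0.125) = 8/7.
Single-dose peak C₀ = D/Vd = 225/15 = 15 μg/mL.
Steady-state peak Cmax,ss = C₀·R = 15 × 8/7 ≈ 17.143 μg/mL.
Peak 17.1 μg/mL vs MTC 24 μg/mL: below toxic threshold.

17.1 μg/mL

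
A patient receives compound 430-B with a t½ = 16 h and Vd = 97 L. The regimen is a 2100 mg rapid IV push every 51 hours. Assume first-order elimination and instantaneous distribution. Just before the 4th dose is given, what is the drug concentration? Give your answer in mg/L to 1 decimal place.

2.7 mg/L

f = (1/2)^(τ/t½) = (1/2)^(51/16) ≈ 0.1098.
C₀ = D/Vd = 2100/97 ≈ 21.649 mg/L.
Before the 4th dose, 3 doses have been given. Superposition: Cmin = C₀·(f + f² + … + f^3).
≈ 21.649 × (0.1098 + 0.0121 + 0.0013) ≈ 21.649 × 0.1232 ≈ 2.667 mg/L.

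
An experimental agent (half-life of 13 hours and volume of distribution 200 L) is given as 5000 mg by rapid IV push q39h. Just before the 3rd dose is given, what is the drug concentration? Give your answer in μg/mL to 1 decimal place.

f = (1/2)^(τ/t½) = (1/2)^(39/13) ≈ 0.1250.
C₀ = D/Vd = 5000/200 ≈ 25.000 μg/mL.
Before the 3rd dose, 2 doses have been given. Superposition: Cmin = C₀·(f + f²).
≈ 25.000 × (0.1250 + 0.0156) ≈ 25.000 × 0.1406 ≈ 3.515 μg/mL.

3.5 μg/mL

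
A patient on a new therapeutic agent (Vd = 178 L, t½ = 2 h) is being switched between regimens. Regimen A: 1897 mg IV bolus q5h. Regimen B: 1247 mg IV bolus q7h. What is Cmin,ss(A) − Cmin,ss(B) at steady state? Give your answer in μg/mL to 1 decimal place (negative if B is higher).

1.6 μg/mL

Regimen A: f = (1/2)^(5/2) ≈ 0.1768; Cmin,ss = (1897/178)·f/(1−f) ≈ 2.289 μg/mL.
Regimen B: f = (1/2)^(7/2) ≈ 0.0884; Cmin,ss = (1247/178)·f/(1−f) ≈ 0.679 μg/mL.
Difference ≈ 2.289 − 0.679 ≈ 1.610 μg/mL.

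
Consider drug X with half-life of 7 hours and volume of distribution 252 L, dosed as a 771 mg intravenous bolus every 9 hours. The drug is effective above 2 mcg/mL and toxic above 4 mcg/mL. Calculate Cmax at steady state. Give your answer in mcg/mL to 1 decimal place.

τ/t½ = 9/7 ≈ 1.2857, so fraction remaining f = (1/2)^(9/7) ≈ 0.4102.
At steady state, accumulation factor R = 1/(1 − e^(−kτ)) ≈ 1.6955.
Single-dose peak C₀ = D/Vd = 771/252 ≈ 3.060 mcg/mL.
Cmax,ss = C₀/(1 − f) ≈ 3.060/0.5898 ≈ 5.188 mcg/mL.
Peak 5.2 mcg/mL vs MTC 4 mcg/mL: exceeds toxic threshold.

5.2 mcg/mL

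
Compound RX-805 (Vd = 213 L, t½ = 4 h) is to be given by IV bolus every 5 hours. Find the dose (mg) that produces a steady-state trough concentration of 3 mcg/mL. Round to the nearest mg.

τ/t½ = 5/4 ≈ 1.25, so f = (1/2)^(5/4) ≈ 0.420448.
Cmin,ss = (D/Vd)·f/(1−f), so D = Cmin,ss·Vd·(1−f)/f.
D = 3 × 213 × (1−f)/f ≈ 3 × 213 × 1.37842 ≈ 880.81 mg.

881 mg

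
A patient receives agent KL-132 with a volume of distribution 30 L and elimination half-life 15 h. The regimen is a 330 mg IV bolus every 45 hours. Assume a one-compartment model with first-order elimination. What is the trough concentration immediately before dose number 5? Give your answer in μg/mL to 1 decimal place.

1.6 μg/mL

f = (1/2)^(τ/t½) = (1/2)^(45/15) ≈ 0.1250.
C₀ = D/Vd = 330/30 ≈ 11.000 μg/mL.
Before the 5th dose, 4 doses have been given. Superposition: Cmin = C₀·(f + f² + … + f^4).
≈ 11.000 × (0.1250 + 0.0156 + 0.0020 + 0.0002) ≈ 11.000 × 0.1428 ≈ 1.571 μg/mL.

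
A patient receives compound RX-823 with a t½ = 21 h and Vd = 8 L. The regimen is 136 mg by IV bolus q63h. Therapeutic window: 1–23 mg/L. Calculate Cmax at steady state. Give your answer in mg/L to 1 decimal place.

19.4 mg/L

The dosing interval is 3 half-lives, so f = 2^(−3) = 0.125.
At steady state, R = 1/(1 − 0.125) = 8/7.
Single-dose peak C₀ = D/Vd = 136/8 = 17 mg/L.
Steady-state peak Cmax,ss = C₀·R = 17 × 8/7 ≈ 19.429 mg/L.
Peak 19.4 mg/L vs MTC 23 mg/L: below toxic threshold.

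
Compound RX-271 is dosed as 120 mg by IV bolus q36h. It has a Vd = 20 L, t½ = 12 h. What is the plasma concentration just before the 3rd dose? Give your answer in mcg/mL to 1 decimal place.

f = (1/2)^(τ/t½) = (1/2)^(36/12) ≈ 0.1250.
C₀ = D/Vd = 120/20 ≈ 6.000 mcg/mL.
Before the 3rd dose, 2 doses have been given. Superposition: Cmin = C₀·(f + f²).
≈ 6.000 × (0.1250 + 0.0156) ≈ 6.000 × 0.1406 ≈ 0.844 mcg/mL.

0.8 mcg/mL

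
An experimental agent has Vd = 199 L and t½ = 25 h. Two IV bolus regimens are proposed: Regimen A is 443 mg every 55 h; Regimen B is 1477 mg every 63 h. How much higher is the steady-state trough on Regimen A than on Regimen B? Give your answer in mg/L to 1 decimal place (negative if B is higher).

Regimen A: f = (1/2)^(55/25) ≈ 0.2176; Cmin,ss = (443/199)·f/(1−f) ≈ 0.619 mg/L.
Regimen B: f = (1/2)^(63/25) ≈ 0.1743; Cmin,ss = (1477/199)·f/(1−f) ≈ 1.567 mg/L.
Difference ≈ 0.619 − 1.567 ≈ -0.948 mg/L.

-0.9 mg/L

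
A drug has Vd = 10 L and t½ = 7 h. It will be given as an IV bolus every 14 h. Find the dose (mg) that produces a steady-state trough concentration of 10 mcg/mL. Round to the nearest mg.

τ/t½ = 14/7 ≈ 2, so f = (1/2)^(14/7) ≈ 0.250000.
Cmin,ss = (D/Vd)·f/(1−f), so D = Cmin,ss·Vd·(1−f)/f.
D = 10 × 10 × (1−f)/f ≈ 10 × 10 × 3.00000 ≈ 300.00 mg.

300 mg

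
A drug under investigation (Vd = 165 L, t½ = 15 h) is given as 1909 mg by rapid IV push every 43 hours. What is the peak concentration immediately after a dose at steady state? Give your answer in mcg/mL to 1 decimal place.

k = ln2/t½ = ln2/15 ≈ 0.046210 h⁻¹; fraction remaining f = e^(−kτ) = e^(−0.046210×43) ≈ 0.1371.
At steady state, accumulation factor R = 1/(1 − e^(−kτ)) ≈ 1.1589.
Single-dose peak C₀ = D/Vd = 1909/165 ≈ 11.570 mcg/mL.
Steady-state peak Cmax,ss = C₀·R ≈ 11.570 × 1.1589 ≈ 13.408 mcg/mL.

13.4 mcg/mL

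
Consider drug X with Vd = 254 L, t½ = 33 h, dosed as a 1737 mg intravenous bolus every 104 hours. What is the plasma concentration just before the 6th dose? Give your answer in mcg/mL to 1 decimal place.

f = (1/2)^(τ/t½) = (1/2)^(104/33) ≈ 0.1125.
C₀ = D/Vd = 1737/254 ≈ 6.839 mcg/mL.
Before the 6th dose, 5 doses have been given. Superposition: Cmin = C₀·(f + f² + … + f^5).
≈ 6.839 × (0.1125 + 0.0127 + 0.0014 + 0.0002 + 0.0000) ≈ 6.839 × 0.1268 ≈ 0.867 mcg/mL.

0.9 mcg/mL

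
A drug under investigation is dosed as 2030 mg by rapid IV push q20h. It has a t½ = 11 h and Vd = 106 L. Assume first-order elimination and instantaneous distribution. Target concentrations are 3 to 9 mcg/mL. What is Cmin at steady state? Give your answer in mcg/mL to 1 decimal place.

7.6 mcg/mL

k = ln2/t½ = ln2/11 ≈ 0.063013 h⁻¹; fraction remaining f = e^(−kτ) = e^(−0.063013×20) ≈ 0.2836.
Single-dose peak C₀ = D/Vd = 2030/106 ≈ 19.151 mcg/mL.
Steady-state trough Cmin,ss = C₀·f/(1−f) ≈ 19.151 × 0.2836/0.7164 ≈ 7.581 mcg/mL.
Trough 7.6 mcg/mL vs MEC 3 mcg/mL: adequate.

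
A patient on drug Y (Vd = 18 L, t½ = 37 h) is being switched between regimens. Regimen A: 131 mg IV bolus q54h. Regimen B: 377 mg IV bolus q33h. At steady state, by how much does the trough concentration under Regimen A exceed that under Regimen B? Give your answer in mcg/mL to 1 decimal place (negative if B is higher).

-20.3 mcg/mL

Regimen A: f = (1/2)^(54/37) ≈ 0.3636; Cmin,ss = (131/18)·f/(1−f) ≈ 4.158 mcg/mL.
Regimen B: f = (1/2)^(33/37) ≈ 0.5389; Cmin,ss = (377/18)·f/(1−f) ≈ 24.478 mcg/mL.
Difference ≈ 4.158 − 24.478 ≈ -20.320 mcg/mL.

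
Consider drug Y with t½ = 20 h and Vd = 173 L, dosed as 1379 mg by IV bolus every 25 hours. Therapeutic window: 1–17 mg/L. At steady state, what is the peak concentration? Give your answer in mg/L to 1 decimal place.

Over one 25-h interval, 25/20 ≈ 1.25 half-lives elapse, leaving f ≈ 0.4204 of each dose.
At steady state, accumulation factor R = 1/(1 − e^(−kτ)) ≈ 1.7253.
Each bolus raises the concentration by D/Vd = 1379/173 ≈ 7.971 mg/L.
Steady-state peak Cmax,ss = C₀·R ≈ 7.971 × 1.7253 ≈ 13.752 mg/L.
Peak 13.8 mg/L vs MTC 17 mg/L: below toxic threshold.

13.8 mg/L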